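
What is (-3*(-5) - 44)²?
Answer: 841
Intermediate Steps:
(-3*(-5) - 44)² = (15 - 44)² = (-29)² = 841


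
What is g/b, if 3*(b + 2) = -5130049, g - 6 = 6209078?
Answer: -380148/104695 ≈ -3.6310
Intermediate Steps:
g = 6209084 (g = 6 + 6209078 = 6209084)
b = -5130055/3 (b = -2 + (1/3)*(-5130049) = -2 - 5130049/3 = -5130055/3 ≈ -1.7100e+6)
g/b = 6209084/(-5130055/3) = 6209084*(-3/5130055) = -380148/104695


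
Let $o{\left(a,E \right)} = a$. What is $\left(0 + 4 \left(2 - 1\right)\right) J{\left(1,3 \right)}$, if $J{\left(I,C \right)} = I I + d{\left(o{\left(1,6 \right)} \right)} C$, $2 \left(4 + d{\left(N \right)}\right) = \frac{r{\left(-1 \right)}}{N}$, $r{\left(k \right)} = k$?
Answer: $-50$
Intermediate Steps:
$d{\left(N \right)} = -4 - \frac{1}{2 N}$ ($d{\left(N \right)} = -4 + \frac{\left(-1\right) \frac{1}{N}}{2} = -4 - \frac{1}{2 N}$)
$J{\left(I,C \right)} = I^{2} - \frac{9 C}{2}$ ($J{\left(I,C \right)} = I I + \left(-4 - \frac{1}{2 \cdot 1}\right) C = I^{2} + \left(-4 - \frac{1}{2}\right) C = I^{2} - \frac{9 C}{2}$)
$\left(0 + 4 \left(2 - 1\right)\right) J{\left(1,3 \right)} = \left(0 + 4 \left(2 - 1\right)\right) \left(1^{2} - \frac{27}{2}\right) = \left(0 + 4 \cdot 1\right) \left(1 - \frac{27}{2}\right) = \left(0 + 4\right) \left(- \frac{25}{2}\right) = 4 \left(- \frac{25}{2}\right) = -50$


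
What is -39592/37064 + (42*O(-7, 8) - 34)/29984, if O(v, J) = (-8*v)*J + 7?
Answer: -15002927/34728968 ≈ -0.43200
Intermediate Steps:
O(v, J) = 7 - 8*J*v (O(v, J) = -8*J*v + 7 = 7 - 8*J*v)
-39592/37064 + (42*O(-7, 8) - 34)/29984 = -39592/37064 + (42*(7 - 8*8*(-7)) - 34)/29984 = -39592*1/37064 + (42*(7 + 448) - 34)*(1/29984) = -4949/4633 + (42*455 - 34)*(1/29984) = -4949/4633 + (19110 - 34)*(1/29984) = -4949/4633 + 19076*(1/29984) = -4949/4633 + 4769/7496 = -15002927/34728968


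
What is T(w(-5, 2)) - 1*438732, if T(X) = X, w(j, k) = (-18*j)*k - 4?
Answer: -438556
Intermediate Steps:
w(j, k) = -4 - 18*j*k (w(j, k) = -18*j*k - 4 = -4 - 18*j*k)
T(w(-5, 2)) - 1*438732 = (-4 - 18*(-5)*2) - 1*438732 = (-4 + 180) - 438732 = 176 - 438732 = -438556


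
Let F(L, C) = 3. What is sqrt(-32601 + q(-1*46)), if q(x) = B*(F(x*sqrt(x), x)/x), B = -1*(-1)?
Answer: I*sqrt(68983854)/46 ≈ 180.56*I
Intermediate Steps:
B = 1
q(x) = 3/x (q(x) = 1*(3/x) = 3/x)
sqrt(-32601 + q(-1*46)) = sqrt(-32601 + 3/((-1*46))) = sqrt(-32601 + 3/(-46)) = sqrt(-32601 + 3*(-1/46)) = sqrt(-32601 - 3/46) = sqrt(-1499649/46) = I*sqrt(68983854)/46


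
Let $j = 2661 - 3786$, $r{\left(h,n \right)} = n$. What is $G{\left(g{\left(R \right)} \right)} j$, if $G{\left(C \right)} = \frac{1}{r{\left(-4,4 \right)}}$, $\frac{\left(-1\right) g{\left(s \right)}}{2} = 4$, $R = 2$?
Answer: $- \frac{1125}{4} \approx -281.25$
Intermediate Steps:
$g{\left(s \right)} = -8$ ($g{\left(s \right)} = \left(-2\right) 4 = -8$)
$G{\left(C \right)} = \frac{1}{4}$
$j = -1125$
$G{\left(g{\left(R \right)} \right)} j = \frac{1}{4} \left(-1125\right) = - \frac{1125}{4}$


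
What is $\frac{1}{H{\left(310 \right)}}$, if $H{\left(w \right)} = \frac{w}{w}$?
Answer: $1$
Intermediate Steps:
$H{\left(w \right)} = 1$
$\frac{1}{H{\left(310 \right)}} = 1^{-1} = 1$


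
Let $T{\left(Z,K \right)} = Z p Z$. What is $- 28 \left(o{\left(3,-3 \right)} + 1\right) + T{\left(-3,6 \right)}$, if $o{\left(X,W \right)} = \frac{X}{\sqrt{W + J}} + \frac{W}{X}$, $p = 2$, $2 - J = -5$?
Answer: $-24$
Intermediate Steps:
$J = 7$ ($J = 2 - -5 = 2 + 5 = 7$)
$T{\left(Z,K \right)} = 2 Z^{2}$ ($T{\left(Z,K \right)} = Z 2 Z = 2 Z Z = 2 Z^{2}$)
$o{\left(X,W \right)} = \frac{W}{X} + \frac{X}{\sqrt{7 + W}}$ ($o{\left(X,W \right)} = \frac{X}{\sqrt{W + 7}} + \frac{W}{X} = \frac{X}{\sqrt{7 + W}} + \frac{W}{X} = \frac{W}{X} + \frac{X}{\sqrt{7 + W}}$)
$- 28 \left(o{\left(3,-3 \right)} + 1\right) + T{\left(-3,6 \right)} = - 28 \left(\left(- \frac{3}{3} + \frac{3}{\sqrt{7 - 3}}\right) + 1\right) + 2 \left(-3\right)^{2} = - 28 \left(\left(\left(-3\right) \frac{1}{3} + \frac{3}{2}\right) + 1\right) + 2 \cdot 9 = - 28 \left(\left(-1 + 3 \cdot \frac{1}{2}\right) + 1\right) + 18 = - 28 \left(\left(-1 + \frac{3}{2}\right) + 1\right) + 18 = - 28 \left(\frac{1}{2} + 1\right) + 18 = \left(-28\right) \frac{3}{2} + 18 = -42 + 18 = -24$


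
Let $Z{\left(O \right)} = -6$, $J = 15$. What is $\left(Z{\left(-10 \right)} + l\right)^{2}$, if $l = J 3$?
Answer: $1521$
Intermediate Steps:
$l = 45$ ($l = 15 \cdot 3 = 45$)
$\left(Z{\left(-10 \right)} + l\right)^{2} = \left(-6 + 45\right)^{2} = 39^{2} = 1521$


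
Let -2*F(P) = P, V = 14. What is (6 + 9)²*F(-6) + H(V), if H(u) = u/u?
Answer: 676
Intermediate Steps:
F(P) = -P/2
H(u) = 1
(6 + 9)²*F(-6) + H(V) = (6 + 9)²*(-½*(-6)) + 1 = 15²*3 + 1 = 225*3 + 1 = 675 + 1 = 676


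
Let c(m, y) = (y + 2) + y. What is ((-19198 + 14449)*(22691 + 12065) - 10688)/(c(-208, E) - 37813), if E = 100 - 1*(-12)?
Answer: 165066932/37587 ≈ 4391.6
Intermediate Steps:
E = 112 (E = 100 + 12 = 112)
c(m, y) = 2 + 2*y (c(m, y) = (2 + y) + y = 2 + 2*y)
((-19198 + 14449)*(22691 + 12065) - 10688)/(c(-208, E) - 37813) = ((-19198 + 14449)*(22691 + 12065) - 10688)/((2 + 2*112) - 37813) = (-4749*34756 - 10688)/((2 + 224) - 37813) = (-165056244 - 10688)/(226 - 37813) = -165066932/(-37587) = -165066932*(-1/37587) = 165066932/37587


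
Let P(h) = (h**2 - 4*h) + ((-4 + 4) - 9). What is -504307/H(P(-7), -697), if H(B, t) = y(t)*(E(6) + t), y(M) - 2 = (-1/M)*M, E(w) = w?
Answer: 504307/691 ≈ 729.82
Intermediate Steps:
P(h) = -9 + h**2 - 4*h (P(h) = (h**2 - 4*h) + (0 - 9) = (h**2 - 4*h) - 9 = -9 + h**2 - 4*h)
y(M) = 1 (y(M) = 2 + (-1/M)*M = 2 - 1 = 1)
H(B, t) = 6 + t (H(B, t) = 1*(6 + t) = 6 + t)
-504307/H(P(-7), -697) = -504307/(6 - 697) = -504307/(-691) = -504307*(-1/691) = 504307/691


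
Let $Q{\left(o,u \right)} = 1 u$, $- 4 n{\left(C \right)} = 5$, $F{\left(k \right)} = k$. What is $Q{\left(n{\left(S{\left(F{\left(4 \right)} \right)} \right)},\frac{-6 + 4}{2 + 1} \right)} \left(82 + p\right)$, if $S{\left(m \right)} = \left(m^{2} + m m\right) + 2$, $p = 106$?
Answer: $- \frac{376}{3} \approx -125.33$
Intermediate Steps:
$S{\left(m \right)} = 2 + 2 m^{2}$ ($S{\left(m \right)} = \left(m^{2} + m^{2}\right) + 2 = 2 m^{2} + 2 = 2 + 2 m^{2}$)
$n{\left(C \right)} = - \frac{5}{4}$ ($n{\left(C \right)} = \left(- \frac{1}{4}\right) 5 = - \frac{5}{4}$)
$Q{\left(o,u \right)} = u$
$Q{\left(n{\left(S{\left(F{\left(4 \right)} \right)} \right)},\frac{-6 + 4}{2 + 1} \right)} \left(82 + p\right) = \frac{-6 + 4}{2 + 1} \left(82 + 106\right) = - \frac{2}{3} \cdot 188 = \left(-2\right) \frac{1}{3} \cdot 188 = \left(- \frac{2}{3}\right) 188 = - \frac{376}{3}$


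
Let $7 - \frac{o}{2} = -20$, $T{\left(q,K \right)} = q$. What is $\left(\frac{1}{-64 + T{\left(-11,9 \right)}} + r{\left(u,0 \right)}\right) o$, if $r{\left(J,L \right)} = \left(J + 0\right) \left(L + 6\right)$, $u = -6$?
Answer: $- \frac{48618}{25} \approx -1944.7$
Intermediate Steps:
$o = 54$ ($o = 14 - -40 = 14 + 40 = 54$)
$r{\left(J,L \right)} = J \left(6 + L\right)$
$\left(\frac{1}{-64 + T{\left(-11,9 \right)}} + r{\left(u,0 \right)}\right) o = \left(\frac{1}{-64 - 11} - 6 \left(6 + 0\right)\right) 54 = \left(\frac{1}{-75} - 36\right) 54 = \left(- \frac{1}{75} - 36\right) 54 = \left(- \frac{2701}{75}\right) 54 = - \frac{48618}{25}$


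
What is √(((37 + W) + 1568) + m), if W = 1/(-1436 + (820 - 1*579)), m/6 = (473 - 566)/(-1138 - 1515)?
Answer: 2*√4033499784950930/3170335 ≈ 40.065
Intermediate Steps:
m = 558/2653 (m = 6*((473 - 566)/(-1138 - 1515)) = 6*(-93/(-2653)) = 6*(-93*(-1/2653)) = 6*(93/2653) = 558/2653 ≈ 0.21033)
W = -1/1195 (W = 1/(-1436 + (820 - 579)) = 1/(-1436 + 241) = 1/(-1195) = -1/1195 ≈ -0.00083682)
√(((37 + W) + 1568) + m) = √(((37 - 1/1195) + 1568) + 558/2653) = √((44214/1195 + 1568) + 558/2653) = √(1917974/1195 + 558/2653) = √(5089051832/3170335) = 2*√4033499784950930/3170335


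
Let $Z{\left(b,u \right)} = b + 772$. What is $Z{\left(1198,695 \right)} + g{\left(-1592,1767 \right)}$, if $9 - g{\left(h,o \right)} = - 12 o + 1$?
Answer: $23182$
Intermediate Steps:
$Z{\left(b,u \right)} = 772 + b$
$g{\left(h,o \right)} = 8 + 12 o$ ($g{\left(h,o \right)} = 9 - \left(- 12 o + 1\right) = 9 - \left(1 - 12 o\right) = 9 + \left(-1 + 12 o\right) = 8 + 12 o$)
$Z{\left(1198,695 \right)} + g{\left(-1592,1767 \right)} = \left(772 + 1198\right) + \left(8 + 12 \cdot 1767\right) = 1970 + \left(8 + 21204\right) = 1970 + 21212 = 23182$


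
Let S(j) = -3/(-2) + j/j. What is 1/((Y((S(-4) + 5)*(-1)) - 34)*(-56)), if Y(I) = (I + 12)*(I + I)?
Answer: 1/5684 ≈ 0.00017593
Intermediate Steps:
S(j) = 5/2 (S(j) = -3*(-½) + 1 = 3/2 + 1 = 5/2)
Y(I) = 2*I*(12 + I) (Y(I) = (12 + I)*(2*I) = 2*I*(12 + I))
1/((Y((S(-4) + 5)*(-1)) - 34)*(-56)) = 1/((2*((5/2 + 5)*(-1))*(12 + (5/2 + 5)*(-1)) - 34)*(-56)) = 1/((2*((15/2)*(-1))*(12 + (15/2)*(-1)) - 34)*(-56)) = 1/((2*(-15/2)*(12 - 15/2) - 34)*(-56)) = 1/((2*(-15/2)*(9/2) - 34)*(-56)) = 1/((-135/2 - 34)*(-56)) = 1/(-203/2*(-56)) = 1/5684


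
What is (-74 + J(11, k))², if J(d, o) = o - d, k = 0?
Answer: 7225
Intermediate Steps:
(-74 + J(11, k))² = (-74 + (0 - 1*11))² = (-74 + (0 - 11))² = (-74 - 11)² = (-85)² = 7225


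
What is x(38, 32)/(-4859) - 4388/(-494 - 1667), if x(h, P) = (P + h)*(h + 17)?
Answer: 13001442/10500299 ≈ 1.2382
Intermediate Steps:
x(h, P) = (17 + h)*(P + h) (x(h, P) = (P + h)*(17 + h) = (17 + h)*(P + h))
x(38, 32)/(-4859) - 4388/(-494 - 1667) = (38² + 17*32 + 17*38 + 32*38)/(-4859) - 4388/(-494 - 1667) = (1444 + 544 + 646 + 1216)*(-1/4859) - 4388/(-2161) = 3850*(-1/4859) - 4388*(-1/2161) = -3850/4859 + 4388/2161 = 13001442/10500299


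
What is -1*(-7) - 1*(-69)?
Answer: 76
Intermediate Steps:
-1*(-7) - 1*(-69) = 7 + 69 = 76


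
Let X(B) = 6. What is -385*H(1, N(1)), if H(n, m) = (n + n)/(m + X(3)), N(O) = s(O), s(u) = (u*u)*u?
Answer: -110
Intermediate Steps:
s(u) = u³ (s(u) = u²*u = u³)
N(O) = O³
H(n, m) = 2*n/(6 + m) (H(n, m) = (n + n)/(m + 6) = (2*n)/(6 + m) = 2*n/(6 + m))
-385*H(1, N(1)) = -770/(6 + 1³) = -770/(6 + 1) = -770/7 = -385*2/7 = -110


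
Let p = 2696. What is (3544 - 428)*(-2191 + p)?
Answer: 1573580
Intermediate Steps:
(3544 - 428)*(-2191 + p) = (3544 - 428)*(-2191 + 2696) = 3116*505 = 1573580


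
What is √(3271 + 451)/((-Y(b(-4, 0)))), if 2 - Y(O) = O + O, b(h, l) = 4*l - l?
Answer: -√3722/2 ≈ -30.504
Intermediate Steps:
b(h, l) = 3*l
Y(O) = 2 - 2*O (Y(O) = 2 - (O + O) = 2 - 2*O)
√(3271 + 451)/((-Y(b(-4, 0)))) = √(3271 + 451)/((-(2 - 6*0))) = √3722/((-(2 - 2*0))) = √3722/((-(2 + 0))) = √3722/((-1*2)) = √3722/(-2) = √3722*(-½) = -√3722/2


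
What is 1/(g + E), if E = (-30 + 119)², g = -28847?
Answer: -1/20926 ≈ -4.7787e-5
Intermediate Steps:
E = 7921 (E = 89² = 7921)
1/(g + E) = 1/(-28847 + 7921) = 1/(-20926) = -1/20926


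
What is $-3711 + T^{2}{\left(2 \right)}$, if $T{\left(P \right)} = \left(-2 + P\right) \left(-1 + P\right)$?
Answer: $-3711$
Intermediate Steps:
$T{\left(P \right)} = \left(-1 + P\right) \left(-2 + P\right)$
$-3711 + T^{2}{\left(2 \right)} = -3711 + \left(2 + 2^{2} - 6\right)^{2} = -3711 + \left(2 + 4 - 6\right)^{2} = -3711 + 0^{2} = -3711 + 0 = -3711$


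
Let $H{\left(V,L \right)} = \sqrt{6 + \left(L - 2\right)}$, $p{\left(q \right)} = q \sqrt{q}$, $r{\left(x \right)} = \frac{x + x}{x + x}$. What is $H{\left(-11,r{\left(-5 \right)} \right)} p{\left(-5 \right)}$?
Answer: $- 25 i \approx - 25.0 i$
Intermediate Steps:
$r{\left(x \right)} = 1$ ($r{\left(x \right)} = \frac{2 x}{2 x} = 2 x \frac{1}{2 x} = 1$)
$p{\left(q \right)} = q^{\frac{3}{2}}$
$H{\left(V,L \right)} = \sqrt{4 + L}$ ($H{\left(V,L \right)} = \sqrt{6 + \left(-2 + L\right)} = \sqrt{4 + L}$)
$H{\left(-11,r{\left(-5 \right)} \right)} p{\left(-5 \right)} = \sqrt{4 + 1} \left(-5\right)^{\frac{3}{2}} = \sqrt{5} \left(- 5 i \sqrt{5}\right) = - 25 i$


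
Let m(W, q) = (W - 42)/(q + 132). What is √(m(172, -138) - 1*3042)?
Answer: I*√27573/3 ≈ 55.35*I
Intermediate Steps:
m(W, q) = (-42 + W)/(132 + q)
√(m(172, -138) - 1*3042) = √((-42 + 172)/(132 - 138) - 1*3042) = √(130/(-6) - 3042) = √(-⅙*130 - 3042) = √(-65/3 - 3042) = √(-9191/3) = I*√27573/3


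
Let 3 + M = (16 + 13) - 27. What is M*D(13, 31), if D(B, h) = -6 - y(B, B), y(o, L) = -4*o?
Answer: -46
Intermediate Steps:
D(B, h) = -6 + 4*B (D(B, h) = -6 - (-4)*B = -6 + 4*B)
M = -1 (M = -3 + ((16 + 13) - 27) = -3 + (29 - 27) = -3 + 2 = -1)
M*D(13, 31) = -(-6 + 4*13) = -(-6 + 52) = -1*46 = -46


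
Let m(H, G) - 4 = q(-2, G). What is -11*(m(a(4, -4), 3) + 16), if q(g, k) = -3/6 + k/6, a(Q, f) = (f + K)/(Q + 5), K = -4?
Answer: -220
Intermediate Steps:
a(Q, f) = (-4 + f)/(5 + Q) (a(Q, f) = (f - 4)/(Q + 5) = (-4 + f)/(5 + Q))
q(g, k) = -½ + k/6 (q(g, k) = -3*⅙ + k*(⅙) = -½ + k/6)
m(H, G) = 7/2 + G/6 (m(H, G) = 4 + (-½ + G/6) = 7/2 + G/6)
-11*(m(a(4, -4), 3) + 16) = -11*((7/2 + (⅙)*3) + 16) = -11*((7/2 + ½) + 16) = -11*(4 + 16) = -11*20 = -220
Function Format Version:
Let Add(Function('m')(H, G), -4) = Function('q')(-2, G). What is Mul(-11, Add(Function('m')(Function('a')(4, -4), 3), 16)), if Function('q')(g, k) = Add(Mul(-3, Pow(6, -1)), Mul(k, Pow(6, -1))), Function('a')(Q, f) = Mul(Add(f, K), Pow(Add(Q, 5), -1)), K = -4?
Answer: -220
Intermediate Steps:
Function('a')(Q, f) = Mul(Pow(Add(5, Q), -1), Add(-4, f)) (Function('a')(Q, f) = Mul(Add(f, -4), Pow(Add(Q, 5), -1)) = Mul(Add(-4, f), Pow(Add(5, Q), -1)) = Mul(Pow(Add(5, Q), -1), Add(-4, f)))
Function('q')(g, k) = Add(Rational(-1, 2), Mul(Rational(1, 6), k)) (Function('q')(g, k) = Add(Mul(-3, Rational(1, 6)), Mul(k, Rational(1, 6))) = Add(Rational(-1, 2), Mul(Rational(1, 6), k)))
Function('m')(H, G) = Add(Rational(7, 2), Mul(Rational(1, 6), G)) (Function('m')(H, G) = Add(4, Add(Rational(-1, 2), Mul(Rational(1, 6), G))) = Add(Rational(7, 2), Mul(Rational(1, 6), G)))
Mul(-11, Add(Function('m')(Function('a')(4, -4), 3), 16)) = Mul(-11, Add(Add(Rational(7, 2), Mul(Rational(1, 6), 3)), 16)) = Mul(-11, Add(Add(Rational(7, 2), Rational(1, 2)), 16)) = Mul(-11, Add(4, 16)) = Mul(-11, 20) = -220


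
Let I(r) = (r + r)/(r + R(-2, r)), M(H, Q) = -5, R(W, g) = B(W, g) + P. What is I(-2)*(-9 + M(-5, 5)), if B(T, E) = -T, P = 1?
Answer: 56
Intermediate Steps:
R(W, g) = 1 - W (R(W, g) = -W + 1 = 1 - W)
I(r) = 2*r/(3 + r) (I(r) = (r + r)/(r + (1 - 1*(-2))) = (2*r)/(r + (1 + 2)) = (2*r)/(r + 3) = (2*r)/(3 + r) = 2*r/(3 + r))
I(-2)*(-9 + M(-5, 5)) = (2*(-2)/(3 - 2))*(-9 - 5) = (2*(-2)/1)*(-14) = (2*(-2)*1)*(-14) = -4*(-14) = 56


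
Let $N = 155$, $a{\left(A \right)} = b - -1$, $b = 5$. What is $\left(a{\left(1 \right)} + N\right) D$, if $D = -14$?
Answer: $-2254$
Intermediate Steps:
$a{\left(A \right)} = 6$ ($a{\left(A \right)} = 5 - -1 = 5 + 1 = 6$)
$\left(a{\left(1 \right)} + N\right) D = \left(6 + 155\right) \left(-14\right) = 161 \left(-14\right) = -2254$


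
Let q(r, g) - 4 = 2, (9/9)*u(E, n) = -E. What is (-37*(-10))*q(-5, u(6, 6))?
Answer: 2220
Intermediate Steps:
u(E, n) = -E
q(r, g) = 6 (q(r, g) = 4 + 2 = 6)
(-37*(-10))*q(-5, u(6, 6)) = -37*(-10)*6 = 370*6 = 2220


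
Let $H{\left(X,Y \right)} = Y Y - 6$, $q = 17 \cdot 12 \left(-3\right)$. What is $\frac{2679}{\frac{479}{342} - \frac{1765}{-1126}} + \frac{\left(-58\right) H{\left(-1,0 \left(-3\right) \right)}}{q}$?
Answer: $\frac{13145397083}{14573046} \approx 902.04$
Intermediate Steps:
$q = -612$ ($q = 204 \left(-3\right) = -612$)
$H{\left(X,Y \right)} = -6 + Y^{2}$ ($H{\left(X,Y \right)} = Y^{2} - 6 = -6 + Y^{2}$)
$\frac{2679}{\frac{479}{342} - \frac{1765}{-1126}} + \frac{\left(-58\right) H{\left(-1,0 \left(-3\right) \right)}}{q} = \frac{2679}{\frac{479}{342} - \frac{1765}{-1126}} + \frac{\left(-58\right) \left(-6 + \left(0 \left(-3\right)\right)^{2}\right)}{-612} = \frac{2679}{479 \cdot \frac{1}{342} - - \frac{1765}{1126}} + - 58 \left(-6 + 0^{2}\right) \left(- \frac{1}{612}\right) = \frac{2679}{\frac{479}{342} + \frac{1765}{1126}} + - 58 \left(-6 + 0\right) \left(- \frac{1}{612}\right) = \frac{2679}{\frac{285746}{96273}} + \left(-58\right) \left(-6\right) \left(- \frac{1}{612}\right) = 2679 \cdot \frac{96273}{285746} + 348 \left(- \frac{1}{612}\right) = \frac{257915367}{285746} - \frac{29}{51} = \frac{13145397083}{14573046}$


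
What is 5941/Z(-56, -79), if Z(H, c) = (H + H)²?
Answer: 5941/12544 ≈ 0.47361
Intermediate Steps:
Z(H, c) = 4*H² (Z(H, c) = (2*H)² = 4*H²)
5941/Z(-56, -79) = 5941/((4*(-56)²)) = 5941/((4*3136)) = 5941/12544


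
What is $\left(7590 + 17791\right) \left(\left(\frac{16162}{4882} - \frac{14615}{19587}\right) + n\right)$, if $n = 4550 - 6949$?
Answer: $- \frac{2908105781494981}{47811867} \approx -6.0824 \cdot 10^{7}$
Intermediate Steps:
$n = -2399$
$\left(7590 + 17791\right) \left(\left(\frac{16162}{4882} - \frac{14615}{19587}\right) + n\right) = \left(7590 + 17791\right) \left(\left(\frac{16162}{4882} - \frac{14615}{19587}\right) - 2399\right) = 25381 \left(\left(16162 \cdot \frac{1}{4882} - \frac{14615}{19587}\right) - 2399\right) = 25381 \left(\left(\frac{8081}{2441} - \frac{14615}{19587}\right) - 2399\right) = 25381 \left(\frac{122607332}{47811867} - 2399\right) = 25381 \left(- \frac{114578061601}{47811867}\right) = - \frac{2908105781494981}{47811867}$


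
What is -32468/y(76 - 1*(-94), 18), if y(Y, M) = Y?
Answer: -16234/85 ≈ -190.99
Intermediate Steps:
-32468/y(76 - 1*(-94), 18) = -32468/(76 - 1*(-94)) = -32468/(76 + 94) = -32468/170 = -32468*1/170 = -16234/85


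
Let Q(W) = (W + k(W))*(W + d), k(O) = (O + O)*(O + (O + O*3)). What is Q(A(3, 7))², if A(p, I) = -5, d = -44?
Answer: 144120025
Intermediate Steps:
k(O) = 10*O² (k(O) = (2*O)*(O + (O + 3*O)) = (2*O)*(O + 4*O) = (2*O)*(5*O) = 10*O²)
Q(W) = (-44 + W)*(W + 10*W²) (Q(W) = (W + 10*W²)*(W - 44) = (W + 10*W²)*(-44 + W) = (-44 + W)*(W + 10*W²))
Q(A(3, 7))² = (-5*(-44 - 439*(-5) + 10*(-5)²))² = (-5*(-44 + 2195 + 10*25))² = (-5*(-44 + 2195 + 250))² = (-5*2401)² = (-12005)² = 144120025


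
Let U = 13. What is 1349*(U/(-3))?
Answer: -17537/3 ≈ -5845.7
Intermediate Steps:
1349*(U/(-3)) = 1349*(13/(-3)) = 1349*(13*(-⅓)) = 1349*(-13/3) = -17537/3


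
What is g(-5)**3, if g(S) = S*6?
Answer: -27000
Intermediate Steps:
g(S) = 6*S
g(-5)**3 = (6*(-5))**3 = (-30)**3 = -27000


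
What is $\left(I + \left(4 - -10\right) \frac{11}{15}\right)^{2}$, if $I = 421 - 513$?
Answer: $\frac{1503076}{225} \approx 6680.3$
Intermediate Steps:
$I = -92$ ($I = 421 - 513 = -92$)
$\left(I + \left(4 - -10\right) \frac{11}{15}\right)^{2} = \left(-92 + \left(4 - -10\right) \frac{11}{15}\right)^{2} = \left(-92 + \left(4 + 10\right) 11 \cdot \frac{1}{15}\right)^{2} = \left(-92 + 14 \cdot \frac{11}{15}\right)^{2} = \left(-92 + \frac{154}{15}\right)^{2} = \left(- \frac{1226}{15}\right)^{2} = \frac{1503076}{225}$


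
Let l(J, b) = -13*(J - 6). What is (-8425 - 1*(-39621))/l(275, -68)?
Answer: -31196/3497 ≈ -8.9208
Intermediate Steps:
l(J, b) = 78 - 13*J (l(J, b) = -13*(-6 + J) = 78 - 13*J)
(-8425 - 1*(-39621))/l(275, -68) = (-8425 - 1*(-39621))/(78 - 13*275) = (-8425 + 39621)/(78 - 3575) = 31196/(-3497) = 31196*(-1/3497) = -31196/3497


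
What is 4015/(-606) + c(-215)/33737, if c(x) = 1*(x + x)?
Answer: -135714635/20444622 ≈ -6.6382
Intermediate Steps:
c(x) = 2*x (c(x) = 1*(2*x) = 2*x)
4015/(-606) + c(-215)/33737 = 4015/(-606) + (2*(-215))/33737 = 4015*(-1/606) - 430*1/33737 = -4015/606 - 430/33737 = -135714635/20444622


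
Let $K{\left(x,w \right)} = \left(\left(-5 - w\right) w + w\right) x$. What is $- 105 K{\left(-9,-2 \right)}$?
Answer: $3780$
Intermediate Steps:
$K{\left(x,w \right)} = x \left(w + w \left(-5 - w\right)\right)$ ($K{\left(x,w \right)} = \left(w \left(-5 - w\right) + w\right) x = \left(w + w \left(-5 - w\right)\right) x = x \left(w + w \left(-5 - w\right)\right)$)
$- 105 K{\left(-9,-2 \right)} = - 105 \left(\left(-1\right) \left(-2\right) \left(-9\right) \left(4 - 2\right)\right) = - 105 \left(\left(-1\right) \left(-2\right) \left(-9\right) 2\right) = \left(-105\right) \left(-36\right) = 3780$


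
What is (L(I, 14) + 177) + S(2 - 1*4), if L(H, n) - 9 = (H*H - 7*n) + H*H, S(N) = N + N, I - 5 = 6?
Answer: 326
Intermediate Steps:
I = 11 (I = 5 + 6 = 11)
S(N) = 2*N
L(H, n) = 9 - 7*n + 2*H² (L(H, n) = 9 + ((H*H - 7*n) + H*H) = 9 + ((H² - 7*n) + H²) = 9 + (-7*n + 2*H²) = 9 - 7*n + 2*H²)
(L(I, 14) + 177) + S(2 - 1*4) = ((9 - 7*14 + 2*11²) + 177) + 2*(2 - 1*4) = ((9 - 98 + 2*121) + 177) + 2*(2 - 4) = ((9 - 98 + 242) + 177) + 2*(-2) = (153 + 177) - 4 = 330 - 4 = 326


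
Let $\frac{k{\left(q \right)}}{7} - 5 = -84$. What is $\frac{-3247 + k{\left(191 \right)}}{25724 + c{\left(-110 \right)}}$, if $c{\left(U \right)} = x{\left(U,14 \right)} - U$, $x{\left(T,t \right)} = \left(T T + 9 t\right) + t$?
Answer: $- \frac{1900}{19037} \approx -0.099806$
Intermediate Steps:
$x{\left(T,t \right)} = T^{2} + 10 t$ ($x{\left(T,t \right)} = \left(T^{2} + 9 t\right) + t = T^{2} + 10 t$)
$c{\left(U \right)} = 140 + U^{2} - U$ ($c{\left(U \right)} = \left(U^{2} + 10 \cdot 14\right) - U = \left(U^{2} + 140\right) - U = \left(140 + U^{2}\right) - U = 140 + U^{2} - U$)
$k{\left(q \right)} = -553$ ($k{\left(q \right)} = 35 + 7 \left(-84\right) = 35 - 588 = -553$)
$\frac{-3247 + k{\left(191 \right)}}{25724 + c{\left(-110 \right)}} = \frac{-3247 - 553}{25724 + \left(140 + \left(-110\right)^{2} - -110\right)} = - \frac{3800}{25724 + \left(140 + 12100 + 110\right)} = - \frac{3800}{25724 + 12350} = - \frac{3800}{38074} = \left(-3800\right) \frac{1}{38074} = - \frac{1900}{19037}$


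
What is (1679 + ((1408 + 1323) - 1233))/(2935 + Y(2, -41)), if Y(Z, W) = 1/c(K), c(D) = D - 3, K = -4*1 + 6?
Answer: 353/326 ≈ 1.0828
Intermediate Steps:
K = 2 (K = -4 + 6 = 2)
c(D) = -3 + D
Y(Z, W) = -1 (Y(Z, W) = 1/(-3 + 2) = 1/(-1) = -1)
(1679 + ((1408 + 1323) - 1233))/(2935 + Y(2, -41)) = (1679 + ((1408 + 1323) - 1233))/(2935 - 1) = (1679 + (2731 - 1233))/2934 = (1679 + 1498)*(1/2934) = 3177*(1/2934) = 353/326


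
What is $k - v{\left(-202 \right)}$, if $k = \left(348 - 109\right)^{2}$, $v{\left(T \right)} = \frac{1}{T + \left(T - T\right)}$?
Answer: $\frac{11538443}{202} \approx 57121.0$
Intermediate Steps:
$v{\left(T \right)} = \frac{1}{T}$ ($v{\left(T \right)} = \frac{1}{T + 0} = \frac{1}{T}$)
$k = 57121$ ($k = 239^{2} = 57121$)
$k - v{\left(-202 \right)} = 57121 - \frac{1}{-202} = 57121 - - \frac{1}{202} = 57121 + \frac{1}{202} = \frac{11538443}{202}$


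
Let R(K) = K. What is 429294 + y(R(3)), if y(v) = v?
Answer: 429297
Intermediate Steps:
429294 + y(R(3)) = 429294 + 3 = 429297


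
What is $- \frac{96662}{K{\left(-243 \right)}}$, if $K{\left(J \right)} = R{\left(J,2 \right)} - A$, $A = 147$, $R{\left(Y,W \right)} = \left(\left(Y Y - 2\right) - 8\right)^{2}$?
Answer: $- \frac{48331}{1742801687} \approx -2.7732 \cdot 10^{-5}$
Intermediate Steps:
$R{\left(Y,W \right)} = \left(-10 + Y^{2}\right)^{2}$ ($R{\left(Y,W \right)} = \left(\left(Y^{2} - 2\right) - 8\right)^{2} = \left(\left(-2 + Y^{2}\right) - 8\right)^{2} = \left(-10 + Y^{2}\right)^{2}$)
$K{\left(J \right)} = -147 + \left(-10 + J^{2}\right)^{2}$ ($K{\left(J \right)} = \left(-10 + J^{2}\right)^{2} - 147 = -147 + \left(-10 + J^{2}\right)^{2}$)
$- \frac{96662}{K{\left(-243 \right)}} = - \frac{96662}{-147 + \left(-10 + \left(-243\right)^{2}\right)^{2}} = - \frac{96662}{-147 + \left(-10 + 59049\right)^{2}} = - \frac{96662}{-147 + 59039^{2}} = - \frac{96662}{-147 + 3485603521} = - \frac{96662}{3485603374} = \left(-96662\right) \frac{1}{3485603374} = - \frac{48331}{1742801687}$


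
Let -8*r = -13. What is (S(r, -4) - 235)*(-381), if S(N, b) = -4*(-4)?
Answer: 83439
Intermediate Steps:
r = 13/8 (r = -⅛*(-13) = 13/8 ≈ 1.6250)
S(N, b) = 16
(S(r, -4) - 235)*(-381) = (16 - 235)*(-381) = -219*(-381) = 83439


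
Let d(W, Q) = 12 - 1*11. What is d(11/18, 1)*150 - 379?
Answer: -229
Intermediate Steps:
d(W, Q) = 1 (d(W, Q) = 12 - 11 = 1)
d(11/18, 1)*150 - 379 = 1*150 - 379 = 150 - 379 = -229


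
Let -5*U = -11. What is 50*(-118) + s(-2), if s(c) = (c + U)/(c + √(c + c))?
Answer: -118001/20 - I/20 ≈ -5900.0 - 0.05*I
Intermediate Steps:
U = 11/5 (U = -⅕*(-11) = 11/5 ≈ 2.2000)
s(c) = (11/5 + c)/(c + √2*√c) (s(c) = (c + 11/5)/(c + √(c + c)) = (11/5 + c)/(c + √(2*c)) = (11/5 + c)/(c + √2*√c))
50*(-118) + s(-2) = 50*(-118) + (11/5 - 2)/(-2 + √2*√(-2)) = -5900 + (⅕)/(-2 + √2*(I*√2)) = -5900 + (⅕)/(-2 + 2*I) = -5900 + ((-2 - 2*I)/8)*(⅕) = -5900 + (-2 - 2*I)/40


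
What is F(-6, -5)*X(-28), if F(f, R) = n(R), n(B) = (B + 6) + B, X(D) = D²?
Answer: -3136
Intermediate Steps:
n(B) = 6 + 2*B (n(B) = (6 + B) + B = 6 + 2*B)
F(f, R) = 6 + 2*R
F(-6, -5)*X(-28) = (6 + 2*(-5))*(-28)² = (6 - 10)*784 = -4*784 = -3136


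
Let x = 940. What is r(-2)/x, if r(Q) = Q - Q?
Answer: 0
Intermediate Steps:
r(Q) = 0
r(-2)/x = 0/940 = 0*(1/940) = 0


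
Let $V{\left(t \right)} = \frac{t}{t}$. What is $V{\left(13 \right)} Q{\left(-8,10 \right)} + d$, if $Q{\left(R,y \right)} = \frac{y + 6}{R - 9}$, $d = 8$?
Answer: $\frac{120}{17} \approx 7.0588$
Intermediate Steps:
$V{\left(t \right)} = 1$
$Q{\left(R,y \right)} = \frac{6 + y}{-9 + R}$
$V{\left(13 \right)} Q{\left(-8,10 \right)} + d = 1 \frac{6 + 10}{-9 - 8} + 8 = 1 \frac{1}{-17} \cdot 16 + 8 = 1 \left(\left(- \frac{1}{17}\right) 16\right) + 8 = 1 \left(- \frac{16}{17}\right) + 8 = - \frac{16}{17} + 8 = \frac{120}{17}$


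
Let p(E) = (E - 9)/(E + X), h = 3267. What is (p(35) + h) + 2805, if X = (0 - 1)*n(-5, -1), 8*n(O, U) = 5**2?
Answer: 1548568/255 ≈ 6072.8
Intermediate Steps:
n(O, U) = 25/8 (n(O, U) = (1/8)*5**2 = (1/8)*25 = 25/8)
X = -25/8 (X = (0 - 1)*(25/8) = -1*25/8 = -25/8 ≈ -3.1250)
p(E) = (-9 + E)/(-25/8 + E) (p(E) = (E - 9)/(E - 25/8) = (-9 + E)/(-25/8 + E))
(p(35) + h) + 2805 = (8*(-9 + 35)/(-25 + 8*35) + 3267) + 2805 = (8*26/(-25 + 280) + 3267) + 2805 = (8*26/255 + 3267) + 2805 = (8*(1/255)*26 + 3267) + 2805 = (208/255 + 3267) + 2805 = 833293/255 + 2805 = 1548568/255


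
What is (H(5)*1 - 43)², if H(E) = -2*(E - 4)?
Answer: 2025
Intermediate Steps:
H(E) = 8 - 2*E (H(E) = -2*(-4 + E) = 8 - 2*E)
(H(5)*1 - 43)² = ((8 - 2*5)*1 - 43)² = ((8 - 10)*1 - 43)² = (-2*1 - 43)² = (-2 - 43)² = (-45)² = 2025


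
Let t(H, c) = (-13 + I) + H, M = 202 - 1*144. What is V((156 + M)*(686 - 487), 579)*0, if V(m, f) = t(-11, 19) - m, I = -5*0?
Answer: 0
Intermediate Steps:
I = 0
M = 58 (M = 202 - 144 = 58)
t(H, c) = -13 + H (t(H, c) = (-13 + 0) + H = -13 + H)
V(m, f) = -24 - m (V(m, f) = (-13 - 11) - m = -24 - m)
V((156 + M)*(686 - 487), 579)*0 = (-24 - (156 + 58)*(686 - 487))*0 = (-24 - 214*199)*0 = (-24 - 1*42586)*0 = (-24 - 42586)*0 = -42610*0 = 0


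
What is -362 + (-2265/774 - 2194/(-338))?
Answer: -15628493/43602 ≈ -358.44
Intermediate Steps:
-362 + (-2265/774 - 2194/(-338)) = -362 + (-2265*1/774 - 2194*(-1/338)) = -362 + (-755/258 + 1097/169) = -362 + 155431/43602 = -15628493/43602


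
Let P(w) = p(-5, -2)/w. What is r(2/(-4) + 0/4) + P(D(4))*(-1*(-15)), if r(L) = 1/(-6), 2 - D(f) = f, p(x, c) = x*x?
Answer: -563/3 ≈ -187.67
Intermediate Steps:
p(x, c) = x²
D(f) = 2 - f
P(w) = 25/w (P(w) = (-5)²/w = 25/w)
r(L) = -⅙
r(2/(-4) + 0/4) + P(D(4))*(-1*(-15)) = -⅙ + (25/(2 - 1*4))*(-1*(-15)) = -⅙ + (25/(2 - 4))*15 = -⅙ + (25/(-2))*15 = -⅙ + (25*(-½))*15 = -⅙ - 25/2*15 = -⅙ - 375/2 = -563/3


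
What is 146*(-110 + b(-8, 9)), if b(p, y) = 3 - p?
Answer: -14454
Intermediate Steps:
146*(-110 + b(-8, 9)) = 146*(-110 + (3 - 1*(-8))) = 146*(-110 + (3 + 8)) = 146*(-110 + 11) = 146*(-99) = -14454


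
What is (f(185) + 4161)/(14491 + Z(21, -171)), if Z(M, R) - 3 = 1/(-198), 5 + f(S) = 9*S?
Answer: 1152558/2869811 ≈ 0.40161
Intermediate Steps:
f(S) = -5 + 9*S
Z(M, R) = 593/198 (Z(M, R) = 3 + 1/(-198) = 3 - 1/198 = 593/198)
(f(185) + 4161)/(14491 + Z(21, -171)) = ((-5 + 9*185) + 4161)/(14491 + 593/198) = ((-5 + 1665) + 4161)/(2869811/198) = (1660 + 4161)*(198/2869811) = 5821*(198/2869811) = 1152558/2869811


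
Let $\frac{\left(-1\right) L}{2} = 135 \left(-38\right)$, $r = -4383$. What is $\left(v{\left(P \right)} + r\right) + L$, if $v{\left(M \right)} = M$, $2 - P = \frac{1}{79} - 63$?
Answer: $\frac{469417}{79} \approx 5942.0$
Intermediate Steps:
$P = \frac{5134}{79}$ ($P = 2 - \left(\frac{1}{79} - 63\right) = 2 - - \frac{4976}{79} = 2 + \frac{4976}{79} = \frac{5134}{79} \approx 64.987$)
$L = 10260$ ($L = - 2 \cdot 135 \left(-38\right) = \left(-2\right) \left(-5130\right) = 10260$)
$\left(v{\left(P \right)} + r\right) + L = \left(\frac{5134}{79} - 4383\right) + 10260 = - \frac{341123}{79} + 10260 = \frac{469417}{79}$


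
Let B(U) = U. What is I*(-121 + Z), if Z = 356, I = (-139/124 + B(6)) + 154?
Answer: 4629735/124 ≈ 37337.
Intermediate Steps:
I = 19701/124 (I = (-139/124 + 6) + 154 = 605/124 + 154 = 19701/124 ≈ 158.88)
I*(-121 + Z) = 19701*(-121 + 356)/124 = (19701/124)*235 = 4629735/124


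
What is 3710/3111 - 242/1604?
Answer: 2598989/2495022 ≈ 1.0417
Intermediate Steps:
3710/3111 - 242/1604 = 3710*(1/3111) - 242*1/1604 = 3710/3111 - 121/802 = 2598989/2495022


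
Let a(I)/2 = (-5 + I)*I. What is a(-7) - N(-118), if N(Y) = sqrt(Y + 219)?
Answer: 168 - sqrt(101) ≈ 157.95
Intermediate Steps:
a(I) = 2*I*(-5 + I) (a(I) = 2*((-5 + I)*I) = 2*(I*(-5 + I)) = 2*I*(-5 + I))
N(Y) = sqrt(219 + Y)
a(-7) - N(-118) = 2*(-7)*(-5 - 7) - sqrt(219 - 118) = 2*(-7)*(-12) - sqrt(101) = 168 - sqrt(101)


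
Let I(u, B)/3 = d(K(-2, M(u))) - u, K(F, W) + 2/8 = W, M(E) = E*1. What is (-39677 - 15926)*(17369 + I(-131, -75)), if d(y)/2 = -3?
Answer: -986619632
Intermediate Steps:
M(E) = E
K(F, W) = -1/4 + W
d(y) = -6 (d(y) = 2*(-3) = -6)
I(u, B) = -18 - 3*u (I(u, B) = 3*(-6 - u) = -18 - 3*u)
(-39677 - 15926)*(17369 + I(-131, -75)) = (-39677 - 15926)*(17369 + (-18 - 3*(-131))) = -55603*(17369 + (-18 + 393)) = -55603*(17369 + 375) = -55603*17744 = -986619632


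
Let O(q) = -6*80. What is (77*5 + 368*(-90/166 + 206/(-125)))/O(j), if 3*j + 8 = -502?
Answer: 4367689/4980000 ≈ 0.87705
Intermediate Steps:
j = -170 (j = -8/3 + (⅓)*(-502) = -8/3 - 502/3 = -170)
O(q) = -480
(77*5 + 368*(-90/166 + 206/(-125)))/O(j) = (77*5 + 368*(-90/166 + 206/(-125)))/(-480) = (385 + 368*(-90*1/166 + 206*(-1/125)))*(-1/480) = (385 + 368*(-45/83 - 206/125))*(-1/480) = (385 + 368*(-22723/10375))*(-1/480) = (385 - 8362064/10375)*(-1/480) = -4367689/10375*(-1/480) = 4367689/4980000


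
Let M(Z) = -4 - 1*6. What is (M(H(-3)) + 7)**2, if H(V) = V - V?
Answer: 9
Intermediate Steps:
H(V) = 0
M(Z) = -10 (M(Z) = -4 - 6 = -10)
(M(H(-3)) + 7)**2 = (-10 + 7)**2 = (-3)**2 = 9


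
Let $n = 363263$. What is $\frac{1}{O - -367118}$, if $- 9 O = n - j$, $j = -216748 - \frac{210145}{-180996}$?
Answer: $\frac{1628964}{493042544941} \approx 3.3039 \cdot 10^{-6}$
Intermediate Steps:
$j = - \frac{39230310863}{180996}$ ($j = -216748 - - \frac{210145}{180996} = -216748 + \frac{210145}{180996} = - \frac{39230310863}{180996} \approx -2.1675 \cdot 10^{5}$)
$O = - \frac{104979460811}{1628964}$ ($O = - \frac{363263 - - \frac{39230310863}{180996}}{9} = - \frac{363263 + \frac{39230310863}{180996}}{9} = \left(- \frac{1}{9}\right) \frac{104979460811}{180996} = - \frac{104979460811}{1628964} \approx -64446.0$)
$\frac{1}{O - -367118} = \frac{1}{- \frac{104979460811}{1628964} - -367118} = \frac{1}{- \frac{104979460811}{1628964} + 367118} = \frac{1}{\frac{493042544941}{1628964}} = \frac{1628964}{493042544941}$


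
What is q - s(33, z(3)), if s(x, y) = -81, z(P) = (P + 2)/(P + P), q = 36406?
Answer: 36487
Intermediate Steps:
z(P) = (2 + P)/(2*P) (z(P) = (2 + P)/((2*P)) = (2 + P)*(1/(2*P)) = (2 + P)/(2*P))
q - s(33, z(3)) = 36406 - 1*(-81) = 36406 + 81 = 36487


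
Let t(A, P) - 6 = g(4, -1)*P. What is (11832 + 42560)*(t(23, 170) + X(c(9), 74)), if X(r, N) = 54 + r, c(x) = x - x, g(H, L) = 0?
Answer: 3263520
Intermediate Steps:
c(x) = 0
t(A, P) = 6 (t(A, P) = 6 + 0*P = 6 + 0 = 6)
(11832 + 42560)*(t(23, 170) + X(c(9), 74)) = (11832 + 42560)*(6 + (54 + 0)) = 54392*(6 + 54) = 54392*60 = 3263520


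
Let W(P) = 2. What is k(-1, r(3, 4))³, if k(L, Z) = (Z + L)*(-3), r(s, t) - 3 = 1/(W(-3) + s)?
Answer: -35937/125 ≈ -287.50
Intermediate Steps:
r(s, t) = 3 + 1/(2 + s)
k(L, Z) = -3*L - 3*Z (k(L, Z) = (L + Z)*(-3) = -3*L - 3*Z)
k(-1, r(3, 4))³ = (-3*(-1) - 3*(7 + 3*3)/(2 + 3))³ = (3 - 3*(7 + 9)/5)³ = (3 - 3*16/5)³ = (3 - 48/5)³ = (-33/5)³ = -35937/125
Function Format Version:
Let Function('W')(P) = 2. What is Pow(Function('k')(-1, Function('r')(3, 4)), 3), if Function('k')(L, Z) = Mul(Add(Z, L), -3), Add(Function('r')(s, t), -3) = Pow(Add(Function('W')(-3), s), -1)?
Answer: Rational(-35937, 125) ≈ -287.50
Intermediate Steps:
Function('r')(s, t) = Add(3, Pow(Add(2, s), -1))
Function('k')(L, Z) = Add(Mul(-3, L), Mul(-3, Z)) (Function('k')(L, Z) = Mul(Add(L, Z), -3) = Add(Mul(-3, L), Mul(-3, Z)))
Pow(Function('k')(-1, Function('r')(3, 4)), 3) = Pow(Add(Mul(-3, -1), Mul(-3, Mul(Pow(Add(2, 3), -1), Add(7, Mul(3, 3))))), 3) = Pow(Add(3, Mul(-3, Mul(Pow(5, -1), Add(7, 9)))), 3) = Pow(Add(3, Mul(-3, Mul(Rational(1, 5), 16))), 3) = Pow(Add(3, Mul(-3, Rational(16, 5))), 3) = Pow(Add(3, Rational(-48, 5)), 3) = Pow(Rational(-33, 5), 3) = Rational(-35937, 125)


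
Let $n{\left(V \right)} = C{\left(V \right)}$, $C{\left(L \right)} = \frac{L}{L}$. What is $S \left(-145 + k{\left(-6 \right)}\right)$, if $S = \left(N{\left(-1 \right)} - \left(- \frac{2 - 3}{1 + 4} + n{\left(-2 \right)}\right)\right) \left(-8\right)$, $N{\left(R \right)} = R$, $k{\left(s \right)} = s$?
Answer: $- \frac{13288}{5} \approx -2657.6$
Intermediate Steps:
$C{\left(L \right)} = 1$
$n{\left(V \right)} = 1$
$S = \frac{88}{5}$ ($S = \left(-1 - \left(1 - \frac{2 - 3}{1 + 4}\right)\right) \left(-8\right) = \left(-1 - \frac{6}{5}\right) \left(-8\right) = \left(- \frac{11}{5}\right) \left(-8\right) = \frac{88}{5} \approx 17.6$)
$S \left(-145 + k{\left(-6 \right)}\right) = \frac{88 \left(-145 - 6\right)}{5} = \frac{88}{5} \left(-151\right) = - \frac{13288}{5}$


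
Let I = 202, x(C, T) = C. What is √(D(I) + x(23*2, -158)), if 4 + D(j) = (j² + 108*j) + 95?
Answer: 3*√6973 ≈ 250.51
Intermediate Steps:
D(j) = 91 + j² + 108*j (D(j) = -4 + ((j² + 108*j) + 95) = -4 + (95 + j² + 108*j) = 91 + j² + 108*j)
√(D(I) + x(23*2, -158)) = √((91 + 202² + 108*202) + 23*2) = √((91 + 40804 + 21816) + 46) = √(62711 + 46) = √62757 = 3*√6973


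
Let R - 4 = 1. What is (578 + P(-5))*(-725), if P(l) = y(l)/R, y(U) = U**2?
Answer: -422675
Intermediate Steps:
R = 5 (R = 4 + 1 = 5)
P(l) = l**2/5
(578 + P(-5))*(-725) = (578 + (1/5)*(-5)**2)*(-725) = (578 + (1/5)*25)*(-725) = (578 + 5)*(-725) = 583*(-725) = -422675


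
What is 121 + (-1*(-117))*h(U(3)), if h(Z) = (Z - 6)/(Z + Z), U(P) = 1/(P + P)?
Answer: -3853/2 ≈ -1926.5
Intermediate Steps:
U(P) = 1/(2*P)
h(Z) = (-6 + Z)/(2*Z) (h(Z) = (-6 + Z)/((2*Z)) = (-6 + Z)*(1/(2*Z)) = (-6 + Z)/(2*Z))
121 + (-1*(-117))*h(U(3)) = 121 + (-1*(-117))*((-6 + (½)/3)/(2*(((½)/3)))) = 121 + 117*((-6 + (½)*(⅓))/(2*(((½)*(⅓))))) = 121 + 117*((-6 + ⅙)/(2*(⅙))) = 121 + 117*((½)*6*(-35/6)) = 121 + 117*(-35/2) = 121 - 4095/2 = -3853/2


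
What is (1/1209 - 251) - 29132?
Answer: -35524046/1209 ≈ -29383.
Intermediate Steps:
(1/1209 - 251) - 29132 = -303458/1209 - 29132 = -35524046/1209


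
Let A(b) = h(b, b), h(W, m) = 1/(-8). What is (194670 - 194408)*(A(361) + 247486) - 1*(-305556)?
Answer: 260587421/4 ≈ 6.5147e+7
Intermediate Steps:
h(W, m) = -⅛
A(b) = -⅛
(194670 - 194408)*(A(361) + 247486) - 1*(-305556) = (194670 - 194408)*(-⅛ + 247486) - 1*(-305556) = 262*(1979887/8) + 305556 = 259365197/4 + 305556 = 260587421/4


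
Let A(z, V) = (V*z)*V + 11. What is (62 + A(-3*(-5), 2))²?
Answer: 17689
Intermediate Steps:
A(z, V) = 11 + z*V² (A(z, V) = z*V² + 11 = 11 + z*V²)
(62 + A(-3*(-5), 2))² = (62 + (11 - 3*(-5)*2²))² = (62 + (11 + 15*4))² = (62 + (11 + 60))² = (62 + 71)² = 133² = 17689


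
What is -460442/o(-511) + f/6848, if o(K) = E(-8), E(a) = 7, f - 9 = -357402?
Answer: -3155608567/47936 ≈ -65830.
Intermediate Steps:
f = -357393 (f = 9 - 357402 = -357393)
o(K) = 7
-460442/o(-511) + f/6848 = -460442/7 - 357393/6848 = -3155608567/47936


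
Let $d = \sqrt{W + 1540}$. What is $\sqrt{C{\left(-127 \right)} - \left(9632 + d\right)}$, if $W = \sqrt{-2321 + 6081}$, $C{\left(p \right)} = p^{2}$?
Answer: $\sqrt{6497 - 2 \sqrt{385 + \sqrt{235}}} \approx 80.355$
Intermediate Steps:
$W = 4 \sqrt{235}$ ($W = \sqrt{3760} = 4 \sqrt{235} \approx 61.319$)
$d = \sqrt{1540 + 4 \sqrt{235}}$ ($d = \sqrt{4 \sqrt{235} + 1540} = \sqrt{1540 + 4 \sqrt{235}} \approx 40.016$)
$\sqrt{C{\left(-127 \right)} - \left(9632 + d\right)} = \sqrt{\left(-127\right)^{2} - \left(9632 + 2 \sqrt{385 + \sqrt{235}}\right)} = \sqrt{16129 - \left(9632 + 2 \sqrt{385 + \sqrt{235}}\right)} = \sqrt{6497 - 2 \sqrt{385 + \sqrt{235}}}$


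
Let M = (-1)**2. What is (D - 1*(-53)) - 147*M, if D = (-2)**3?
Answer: -102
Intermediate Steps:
M = 1
D = -8
(D - 1*(-53)) - 147*M = (-8 - 1*(-53)) - 147*1 = (-8 + 53) - 147 = 45 - 147 = -102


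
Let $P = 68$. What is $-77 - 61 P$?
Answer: $-4225$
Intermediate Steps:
$-77 - 61 P = -77 - 4148 = -4225$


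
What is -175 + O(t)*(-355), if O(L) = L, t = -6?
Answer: 1955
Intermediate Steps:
-175 + O(t)*(-355) = -175 - 6*(-355) = -175 + 2130 = 1955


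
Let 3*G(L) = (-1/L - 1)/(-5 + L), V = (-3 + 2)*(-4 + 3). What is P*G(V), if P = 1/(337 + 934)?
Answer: 1/7626 ≈ 0.00013113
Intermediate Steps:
V = 1 (V = -1*(-1) = 1)
P = 1/1271 ≈ 0.00078678
G(L) = (-1 - 1/L)/(3*(-5 + L)) (G(L) = ((-1/L - 1)/(-5 + L))/3 = ((-1 - 1/L)/(-5 + L))/3 = (-1 - 1/L)/(3*(-5 + L)))
P*G(V) = ((1/3)*(-1 - 1*1)/(1*(-5 + 1)))/1271 = ((1/3)*1*(-1 - 1)/(-4))/1271 = ((1/3)*1*(-1/4)*(-2))/1271 = (1/1271)*(1/6) = 1/7626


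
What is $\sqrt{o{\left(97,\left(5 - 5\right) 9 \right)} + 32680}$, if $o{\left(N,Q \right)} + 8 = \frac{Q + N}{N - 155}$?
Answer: $\frac{7 \sqrt{2242918}}{58} \approx 180.75$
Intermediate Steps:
$o{\left(N,Q \right)} = -8 + \frac{N + Q}{-155 + N}$ ($o{\left(N,Q \right)} = -8 + \frac{Q + N}{N - 155} = -8 + \frac{N + Q}{-155 + N}$)
$\sqrt{o{\left(97,\left(5 - 5\right) 9 \right)} + 32680} = \sqrt{\frac{1240 + \left(5 - 5\right) 9 - 679}{-155 + 97} + 32680} = \sqrt{\frac{1240 + \left(5 - 5\right) 9 - 679}{-58} + 32680} = \sqrt{- \frac{1240 + 0 \cdot 9 - 679}{58} + 32680} = \sqrt{- \frac{1240 + 0 - 679}{58} + 32680} = \sqrt{\left(- \frac{1}{58}\right) 561 + 32680} = \sqrt{- \frac{561}{58} + 32680} = \sqrt{\frac{1894879}{58}} = \frac{7 \sqrt{2242918}}{58}$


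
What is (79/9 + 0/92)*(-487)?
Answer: -38473/9 ≈ -4274.8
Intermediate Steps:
(79/9 + 0/92)*(-487) = (79*(⅑) + 0*(1/92))*(-487) = (79/9 + 0)*(-487) = (79/9)*(-487) = -38473/9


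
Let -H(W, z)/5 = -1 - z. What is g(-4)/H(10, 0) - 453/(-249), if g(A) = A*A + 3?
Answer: 2332/415 ≈ 5.6193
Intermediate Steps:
H(W, z) = 5 + 5*z (H(W, z) = -5*(-1 - z) = 5 + 5*z)
g(A) = 3 + A**2 (g(A) = A**2 + 3 = 3 + A**2)
g(-4)/H(10, 0) - 453/(-249) = (3 + (-4)**2)/(5 + 5*0) - 453/(-249) = (3 + 16)/(5 + 0) - 453*(-1/249) = 19/5 + 151/83 = 2332/415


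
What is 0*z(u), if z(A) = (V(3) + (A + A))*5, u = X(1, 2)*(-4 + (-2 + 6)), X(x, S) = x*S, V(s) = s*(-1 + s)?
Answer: 0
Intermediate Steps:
X(x, S) = S*x
u = 0 (u = (2*1)*(-4 + (-2 + 6)) = 2*(-4 + 4) = 2*0 = 0)
z(A) = 30 + 10*A (z(A) = (3*(-1 + 3) + (A + A))*5 = (3*2 + 2*A)*5 = (6 + 2*A)*5 = 30 + 10*A)
0*z(u) = 0*(30 + 10*0) = 0*(30 + 0) = 0*30 = 0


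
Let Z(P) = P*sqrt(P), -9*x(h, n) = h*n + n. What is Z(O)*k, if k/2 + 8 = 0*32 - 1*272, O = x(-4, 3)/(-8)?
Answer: 35*I*sqrt(2)/2 ≈ 24.749*I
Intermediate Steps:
x(h, n) = -n/9 - h*n/9 (x(h, n) = -(h*n + n)/9 = -(n + h*n)/9 = -n/9 - h*n/9)
O = -1/8 (O = -1/9*3*(1 - 4)/(-8) = -1/9*3*(-3)*(-1/8) = 1*(-1/8) = -1/8 ≈ -0.12500)
Z(P) = P**(3/2)
k = -560 (k = -16 + 2*(0*32 - 1*272) = -16 + 2*(0 - 272) = -16 + 2*(-272) = -16 - 544 = -560)
Z(O)*k = (-1/8)**(3/2)*(-560) = -I*sqrt(2)/32*(-560) = 35*I*sqrt(2)/2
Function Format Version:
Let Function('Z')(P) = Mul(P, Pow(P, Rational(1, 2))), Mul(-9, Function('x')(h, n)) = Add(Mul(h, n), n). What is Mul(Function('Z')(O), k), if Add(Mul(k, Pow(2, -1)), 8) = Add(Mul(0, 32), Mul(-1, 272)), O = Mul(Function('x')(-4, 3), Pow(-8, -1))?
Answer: Mul(Rational(35, 2), I, Pow(2, Rational(1, 2))) ≈ Mul(24.749, I)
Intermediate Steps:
Function('x')(h, n) = Add(Mul(Rational(-1, 9), n), Mul(Rational(-1, 9), h, n)) (Function('x')(h, n) = Mul(Rational(-1, 9), Add(Mul(h, n), n)) = Mul(Rational(-1, 9), Add(n, Mul(h, n))) = Add(Mul(Rational(-1, 9), n), Mul(Rational(-1, 9), h, n)))
O = Rational(-1, 8) (O = Mul(Mul(Rational(-1, 9), 3, Add(1, -4)), Pow(-8, -1)) = Mul(Mul(Rational(-1, 9), 3, -3), Rational(-1, 8)) = Mul(1, Rational(-1, 8)) = Rational(-1, 8) ≈ -0.12500)
Function('Z')(P) = Pow(P, Rational(3, 2))
k = -560 (k = Add(-16, Mul(2, Add(Mul(0, 32), Mul(-1, 272)))) = Add(-16, Mul(2, Add(0, -272))) = Add(-16, Mul(2, -272)) = Add(-16, -544) = -560)
Mul(Function('Z')(O), k) = Mul(Pow(Rational(-1, 8), Rational(3, 2)), -560) = Mul(Mul(Rational(-1, 32), I, Pow(2, Rational(1, 2))), -560) = Mul(Rational(35, 2), I, Pow(2, Rational(1, 2)))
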